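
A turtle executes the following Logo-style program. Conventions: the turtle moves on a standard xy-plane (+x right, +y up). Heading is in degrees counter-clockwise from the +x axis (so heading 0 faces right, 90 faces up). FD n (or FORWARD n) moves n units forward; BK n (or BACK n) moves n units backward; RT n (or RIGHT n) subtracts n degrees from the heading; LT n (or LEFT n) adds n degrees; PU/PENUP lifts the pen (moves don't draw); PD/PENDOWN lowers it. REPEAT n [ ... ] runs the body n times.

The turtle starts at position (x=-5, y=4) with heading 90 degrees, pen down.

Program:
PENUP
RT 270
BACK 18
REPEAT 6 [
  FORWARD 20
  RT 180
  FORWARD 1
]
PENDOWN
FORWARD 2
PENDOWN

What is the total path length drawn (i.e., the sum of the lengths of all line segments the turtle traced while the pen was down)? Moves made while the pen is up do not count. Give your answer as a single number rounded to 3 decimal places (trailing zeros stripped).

Answer: 2

Derivation:
Executing turtle program step by step:
Start: pos=(-5,4), heading=90, pen down
PU: pen up
RT 270: heading 90 -> 180
BK 18: (-5,4) -> (13,4) [heading=180, move]
REPEAT 6 [
  -- iteration 1/6 --
  FD 20: (13,4) -> (-7,4) [heading=180, move]
  RT 180: heading 180 -> 0
  FD 1: (-7,4) -> (-6,4) [heading=0, move]
  -- iteration 2/6 --
  FD 20: (-6,4) -> (14,4) [heading=0, move]
  RT 180: heading 0 -> 180
  FD 1: (14,4) -> (13,4) [heading=180, move]
  -- iteration 3/6 --
  FD 20: (13,4) -> (-7,4) [heading=180, move]
  RT 180: heading 180 -> 0
  FD 1: (-7,4) -> (-6,4) [heading=0, move]
  -- iteration 4/6 --
  FD 20: (-6,4) -> (14,4) [heading=0, move]
  RT 180: heading 0 -> 180
  FD 1: (14,4) -> (13,4) [heading=180, move]
  -- iteration 5/6 --
  FD 20: (13,4) -> (-7,4) [heading=180, move]
  RT 180: heading 180 -> 0
  FD 1: (-7,4) -> (-6,4) [heading=0, move]
  -- iteration 6/6 --
  FD 20: (-6,4) -> (14,4) [heading=0, move]
  RT 180: heading 0 -> 180
  FD 1: (14,4) -> (13,4) [heading=180, move]
]
PD: pen down
FD 2: (13,4) -> (11,4) [heading=180, draw]
PD: pen down
Final: pos=(11,4), heading=180, 1 segment(s) drawn

Segment lengths:
  seg 1: (13,4) -> (11,4), length = 2
Total = 2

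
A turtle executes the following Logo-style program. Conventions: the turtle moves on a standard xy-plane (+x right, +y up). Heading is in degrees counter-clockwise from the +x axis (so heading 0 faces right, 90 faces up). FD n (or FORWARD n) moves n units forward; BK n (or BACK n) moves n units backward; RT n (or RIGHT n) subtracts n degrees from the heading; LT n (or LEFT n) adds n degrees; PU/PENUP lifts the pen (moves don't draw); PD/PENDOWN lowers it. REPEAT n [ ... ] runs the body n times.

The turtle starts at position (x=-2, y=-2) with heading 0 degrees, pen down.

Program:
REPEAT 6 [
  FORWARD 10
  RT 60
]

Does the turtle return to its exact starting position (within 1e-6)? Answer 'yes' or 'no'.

Answer: yes

Derivation:
Executing turtle program step by step:
Start: pos=(-2,-2), heading=0, pen down
REPEAT 6 [
  -- iteration 1/6 --
  FD 10: (-2,-2) -> (8,-2) [heading=0, draw]
  RT 60: heading 0 -> 300
  -- iteration 2/6 --
  FD 10: (8,-2) -> (13,-10.66) [heading=300, draw]
  RT 60: heading 300 -> 240
  -- iteration 3/6 --
  FD 10: (13,-10.66) -> (8,-19.321) [heading=240, draw]
  RT 60: heading 240 -> 180
  -- iteration 4/6 --
  FD 10: (8,-19.321) -> (-2,-19.321) [heading=180, draw]
  RT 60: heading 180 -> 120
  -- iteration 5/6 --
  FD 10: (-2,-19.321) -> (-7,-10.66) [heading=120, draw]
  RT 60: heading 120 -> 60
  -- iteration 6/6 --
  FD 10: (-7,-10.66) -> (-2,-2) [heading=60, draw]
  RT 60: heading 60 -> 0
]
Final: pos=(-2,-2), heading=0, 6 segment(s) drawn

Start position: (-2, -2)
Final position: (-2, -2)
Distance = 0; < 1e-6 -> CLOSED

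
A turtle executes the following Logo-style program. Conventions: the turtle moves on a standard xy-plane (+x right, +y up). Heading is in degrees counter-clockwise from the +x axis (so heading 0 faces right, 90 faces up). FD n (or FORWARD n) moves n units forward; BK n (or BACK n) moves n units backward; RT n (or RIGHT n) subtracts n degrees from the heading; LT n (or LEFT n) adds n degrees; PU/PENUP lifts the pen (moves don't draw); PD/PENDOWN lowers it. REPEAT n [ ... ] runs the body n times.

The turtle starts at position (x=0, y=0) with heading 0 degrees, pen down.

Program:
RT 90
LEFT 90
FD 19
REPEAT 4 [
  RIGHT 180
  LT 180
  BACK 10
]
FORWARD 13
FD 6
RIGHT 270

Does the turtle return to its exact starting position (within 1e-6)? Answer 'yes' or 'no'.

Executing turtle program step by step:
Start: pos=(0,0), heading=0, pen down
RT 90: heading 0 -> 270
LT 90: heading 270 -> 0
FD 19: (0,0) -> (19,0) [heading=0, draw]
REPEAT 4 [
  -- iteration 1/4 --
  RT 180: heading 0 -> 180
  LT 180: heading 180 -> 0
  BK 10: (19,0) -> (9,0) [heading=0, draw]
  -- iteration 2/4 --
  RT 180: heading 0 -> 180
  LT 180: heading 180 -> 0
  BK 10: (9,0) -> (-1,0) [heading=0, draw]
  -- iteration 3/4 --
  RT 180: heading 0 -> 180
  LT 180: heading 180 -> 0
  BK 10: (-1,0) -> (-11,0) [heading=0, draw]
  -- iteration 4/4 --
  RT 180: heading 0 -> 180
  LT 180: heading 180 -> 0
  BK 10: (-11,0) -> (-21,0) [heading=0, draw]
]
FD 13: (-21,0) -> (-8,0) [heading=0, draw]
FD 6: (-8,0) -> (-2,0) [heading=0, draw]
RT 270: heading 0 -> 90
Final: pos=(-2,0), heading=90, 7 segment(s) drawn

Start position: (0, 0)
Final position: (-2, 0)
Distance = 2; >= 1e-6 -> NOT closed

Answer: no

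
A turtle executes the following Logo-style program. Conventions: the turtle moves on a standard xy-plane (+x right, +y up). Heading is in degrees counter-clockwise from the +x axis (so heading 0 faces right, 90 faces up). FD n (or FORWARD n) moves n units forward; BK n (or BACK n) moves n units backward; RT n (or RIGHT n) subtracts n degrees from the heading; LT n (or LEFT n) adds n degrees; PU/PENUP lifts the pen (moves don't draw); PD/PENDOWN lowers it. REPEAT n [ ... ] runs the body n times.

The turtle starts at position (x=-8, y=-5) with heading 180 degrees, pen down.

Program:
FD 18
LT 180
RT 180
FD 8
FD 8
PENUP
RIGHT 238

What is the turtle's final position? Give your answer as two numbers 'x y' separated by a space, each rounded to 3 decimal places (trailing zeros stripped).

Answer: -42 -5

Derivation:
Executing turtle program step by step:
Start: pos=(-8,-5), heading=180, pen down
FD 18: (-8,-5) -> (-26,-5) [heading=180, draw]
LT 180: heading 180 -> 0
RT 180: heading 0 -> 180
FD 8: (-26,-5) -> (-34,-5) [heading=180, draw]
FD 8: (-34,-5) -> (-42,-5) [heading=180, draw]
PU: pen up
RT 238: heading 180 -> 302
Final: pos=(-42,-5), heading=302, 3 segment(s) drawn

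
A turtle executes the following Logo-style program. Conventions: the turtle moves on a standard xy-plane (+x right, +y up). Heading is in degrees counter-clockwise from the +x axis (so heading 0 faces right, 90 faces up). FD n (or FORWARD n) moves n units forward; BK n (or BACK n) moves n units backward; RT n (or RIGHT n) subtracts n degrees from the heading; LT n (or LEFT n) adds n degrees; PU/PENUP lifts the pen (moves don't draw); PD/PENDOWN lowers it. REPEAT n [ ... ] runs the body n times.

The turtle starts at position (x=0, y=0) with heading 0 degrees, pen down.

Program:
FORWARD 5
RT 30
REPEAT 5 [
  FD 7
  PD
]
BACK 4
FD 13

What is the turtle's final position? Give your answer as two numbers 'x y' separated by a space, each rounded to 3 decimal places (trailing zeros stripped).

Answer: 43.105 -22

Derivation:
Executing turtle program step by step:
Start: pos=(0,0), heading=0, pen down
FD 5: (0,0) -> (5,0) [heading=0, draw]
RT 30: heading 0 -> 330
REPEAT 5 [
  -- iteration 1/5 --
  FD 7: (5,0) -> (11.062,-3.5) [heading=330, draw]
  PD: pen down
  -- iteration 2/5 --
  FD 7: (11.062,-3.5) -> (17.124,-7) [heading=330, draw]
  PD: pen down
  -- iteration 3/5 --
  FD 7: (17.124,-7) -> (23.187,-10.5) [heading=330, draw]
  PD: pen down
  -- iteration 4/5 --
  FD 7: (23.187,-10.5) -> (29.249,-14) [heading=330, draw]
  PD: pen down
  -- iteration 5/5 --
  FD 7: (29.249,-14) -> (35.311,-17.5) [heading=330, draw]
  PD: pen down
]
BK 4: (35.311,-17.5) -> (31.847,-15.5) [heading=330, draw]
FD 13: (31.847,-15.5) -> (43.105,-22) [heading=330, draw]
Final: pos=(43.105,-22), heading=330, 8 segment(s) drawn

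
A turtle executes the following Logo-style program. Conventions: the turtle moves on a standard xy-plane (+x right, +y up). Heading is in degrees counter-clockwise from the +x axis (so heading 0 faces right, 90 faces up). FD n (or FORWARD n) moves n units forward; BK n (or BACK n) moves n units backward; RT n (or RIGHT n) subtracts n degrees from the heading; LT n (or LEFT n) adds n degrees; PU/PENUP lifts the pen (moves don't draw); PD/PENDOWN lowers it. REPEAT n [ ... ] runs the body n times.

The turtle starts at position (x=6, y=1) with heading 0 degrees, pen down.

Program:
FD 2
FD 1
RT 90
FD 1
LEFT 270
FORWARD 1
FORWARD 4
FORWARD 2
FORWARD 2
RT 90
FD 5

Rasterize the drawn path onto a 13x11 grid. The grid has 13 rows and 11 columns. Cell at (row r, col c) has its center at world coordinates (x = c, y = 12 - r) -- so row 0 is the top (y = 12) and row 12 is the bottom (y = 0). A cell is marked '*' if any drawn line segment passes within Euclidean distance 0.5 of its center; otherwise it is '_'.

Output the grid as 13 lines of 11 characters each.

Segment 0: (6,1) -> (8,1)
Segment 1: (8,1) -> (9,1)
Segment 2: (9,1) -> (9,0)
Segment 3: (9,0) -> (8,0)
Segment 4: (8,0) -> (4,0)
Segment 5: (4,0) -> (2,0)
Segment 6: (2,0) -> (0,0)
Segment 7: (0,0) -> (0,5)

Answer: ___________
___________
___________
___________
___________
___________
___________
*__________
*__________
*__________
*__________
*_____****_
**********_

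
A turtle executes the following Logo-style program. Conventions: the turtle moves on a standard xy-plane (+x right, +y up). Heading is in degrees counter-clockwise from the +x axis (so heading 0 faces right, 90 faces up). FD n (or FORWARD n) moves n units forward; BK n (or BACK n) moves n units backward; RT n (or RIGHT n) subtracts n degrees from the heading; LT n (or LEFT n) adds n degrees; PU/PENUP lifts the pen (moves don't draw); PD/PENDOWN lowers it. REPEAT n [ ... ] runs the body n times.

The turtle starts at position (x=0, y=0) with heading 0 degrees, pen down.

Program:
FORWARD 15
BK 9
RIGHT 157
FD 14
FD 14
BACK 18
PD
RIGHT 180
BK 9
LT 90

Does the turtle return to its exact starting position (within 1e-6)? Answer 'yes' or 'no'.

Answer: no

Derivation:
Executing turtle program step by step:
Start: pos=(0,0), heading=0, pen down
FD 15: (0,0) -> (15,0) [heading=0, draw]
BK 9: (15,0) -> (6,0) [heading=0, draw]
RT 157: heading 0 -> 203
FD 14: (6,0) -> (-6.887,-5.47) [heading=203, draw]
FD 14: (-6.887,-5.47) -> (-19.774,-10.94) [heading=203, draw]
BK 18: (-19.774,-10.94) -> (-3.205,-3.907) [heading=203, draw]
PD: pen down
RT 180: heading 203 -> 23
BK 9: (-3.205,-3.907) -> (-11.49,-7.424) [heading=23, draw]
LT 90: heading 23 -> 113
Final: pos=(-11.49,-7.424), heading=113, 6 segment(s) drawn

Start position: (0, 0)
Final position: (-11.49, -7.424)
Distance = 13.679; >= 1e-6 -> NOT closed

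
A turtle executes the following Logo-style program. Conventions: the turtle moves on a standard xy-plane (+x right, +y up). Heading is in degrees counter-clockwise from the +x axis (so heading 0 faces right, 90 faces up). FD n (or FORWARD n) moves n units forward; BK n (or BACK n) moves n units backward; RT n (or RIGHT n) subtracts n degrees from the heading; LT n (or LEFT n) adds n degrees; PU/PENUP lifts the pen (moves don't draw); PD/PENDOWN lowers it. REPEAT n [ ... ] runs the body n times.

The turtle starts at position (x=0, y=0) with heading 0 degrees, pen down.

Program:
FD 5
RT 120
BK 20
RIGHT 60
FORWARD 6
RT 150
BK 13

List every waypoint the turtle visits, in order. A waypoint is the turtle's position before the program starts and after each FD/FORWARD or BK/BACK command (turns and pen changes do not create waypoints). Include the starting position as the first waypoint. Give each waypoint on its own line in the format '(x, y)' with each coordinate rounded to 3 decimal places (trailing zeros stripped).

Executing turtle program step by step:
Start: pos=(0,0), heading=0, pen down
FD 5: (0,0) -> (5,0) [heading=0, draw]
RT 120: heading 0 -> 240
BK 20: (5,0) -> (15,17.321) [heading=240, draw]
RT 60: heading 240 -> 180
FD 6: (15,17.321) -> (9,17.321) [heading=180, draw]
RT 150: heading 180 -> 30
BK 13: (9,17.321) -> (-2.258,10.821) [heading=30, draw]
Final: pos=(-2.258,10.821), heading=30, 4 segment(s) drawn
Waypoints (5 total):
(0, 0)
(5, 0)
(15, 17.321)
(9, 17.321)
(-2.258, 10.821)

Answer: (0, 0)
(5, 0)
(15, 17.321)
(9, 17.321)
(-2.258, 10.821)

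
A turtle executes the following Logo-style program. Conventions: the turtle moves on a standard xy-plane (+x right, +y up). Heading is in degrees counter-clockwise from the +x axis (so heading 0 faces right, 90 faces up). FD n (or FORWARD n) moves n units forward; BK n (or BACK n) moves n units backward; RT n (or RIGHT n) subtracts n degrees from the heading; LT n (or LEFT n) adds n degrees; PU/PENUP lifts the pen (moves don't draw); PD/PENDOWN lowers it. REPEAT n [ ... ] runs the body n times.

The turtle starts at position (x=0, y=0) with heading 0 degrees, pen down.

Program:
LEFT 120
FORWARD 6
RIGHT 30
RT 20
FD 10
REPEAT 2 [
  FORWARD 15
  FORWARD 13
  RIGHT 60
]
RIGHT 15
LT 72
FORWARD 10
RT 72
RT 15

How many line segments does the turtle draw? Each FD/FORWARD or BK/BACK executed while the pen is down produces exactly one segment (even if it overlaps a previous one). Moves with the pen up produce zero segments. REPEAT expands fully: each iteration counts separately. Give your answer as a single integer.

Executing turtle program step by step:
Start: pos=(0,0), heading=0, pen down
LT 120: heading 0 -> 120
FD 6: (0,0) -> (-3,5.196) [heading=120, draw]
RT 30: heading 120 -> 90
RT 20: heading 90 -> 70
FD 10: (-3,5.196) -> (0.42,14.593) [heading=70, draw]
REPEAT 2 [
  -- iteration 1/2 --
  FD 15: (0.42,14.593) -> (5.551,28.688) [heading=70, draw]
  FD 13: (5.551,28.688) -> (9.997,40.904) [heading=70, draw]
  RT 60: heading 70 -> 10
  -- iteration 2/2 --
  FD 15: (9.997,40.904) -> (24.769,43.509) [heading=10, draw]
  FD 13: (24.769,43.509) -> (37.571,45.767) [heading=10, draw]
  RT 60: heading 10 -> 310
]
RT 15: heading 310 -> 295
LT 72: heading 295 -> 7
FD 10: (37.571,45.767) -> (47.497,46.985) [heading=7, draw]
RT 72: heading 7 -> 295
RT 15: heading 295 -> 280
Final: pos=(47.497,46.985), heading=280, 7 segment(s) drawn
Segments drawn: 7

Answer: 7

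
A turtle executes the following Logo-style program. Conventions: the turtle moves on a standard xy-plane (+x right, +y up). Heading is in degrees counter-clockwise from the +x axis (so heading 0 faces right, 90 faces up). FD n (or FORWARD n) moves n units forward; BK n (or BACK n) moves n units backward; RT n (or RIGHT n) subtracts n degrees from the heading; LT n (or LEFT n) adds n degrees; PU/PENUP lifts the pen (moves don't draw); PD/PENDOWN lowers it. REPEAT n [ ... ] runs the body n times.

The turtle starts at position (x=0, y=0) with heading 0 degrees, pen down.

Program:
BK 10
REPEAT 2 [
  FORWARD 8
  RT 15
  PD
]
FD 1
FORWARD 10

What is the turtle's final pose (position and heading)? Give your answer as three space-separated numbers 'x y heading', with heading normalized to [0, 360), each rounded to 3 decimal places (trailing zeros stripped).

Answer: 15.254 -7.571 330

Derivation:
Executing turtle program step by step:
Start: pos=(0,0), heading=0, pen down
BK 10: (0,0) -> (-10,0) [heading=0, draw]
REPEAT 2 [
  -- iteration 1/2 --
  FD 8: (-10,0) -> (-2,0) [heading=0, draw]
  RT 15: heading 0 -> 345
  PD: pen down
  -- iteration 2/2 --
  FD 8: (-2,0) -> (5.727,-2.071) [heading=345, draw]
  RT 15: heading 345 -> 330
  PD: pen down
]
FD 1: (5.727,-2.071) -> (6.593,-2.571) [heading=330, draw]
FD 10: (6.593,-2.571) -> (15.254,-7.571) [heading=330, draw]
Final: pos=(15.254,-7.571), heading=330, 5 segment(s) drawn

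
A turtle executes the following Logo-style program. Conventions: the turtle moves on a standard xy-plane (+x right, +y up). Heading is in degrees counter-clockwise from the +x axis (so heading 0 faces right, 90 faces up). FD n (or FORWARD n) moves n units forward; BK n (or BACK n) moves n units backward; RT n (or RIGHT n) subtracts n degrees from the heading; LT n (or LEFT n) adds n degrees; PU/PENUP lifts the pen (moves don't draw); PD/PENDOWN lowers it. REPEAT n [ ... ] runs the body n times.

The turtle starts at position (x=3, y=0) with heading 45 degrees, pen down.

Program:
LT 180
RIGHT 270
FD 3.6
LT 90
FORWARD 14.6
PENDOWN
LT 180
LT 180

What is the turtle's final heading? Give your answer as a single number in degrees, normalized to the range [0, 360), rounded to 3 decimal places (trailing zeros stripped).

Executing turtle program step by step:
Start: pos=(3,0), heading=45, pen down
LT 180: heading 45 -> 225
RT 270: heading 225 -> 315
FD 3.6: (3,0) -> (5.546,-2.546) [heading=315, draw]
LT 90: heading 315 -> 45
FD 14.6: (5.546,-2.546) -> (15.869,7.778) [heading=45, draw]
PD: pen down
LT 180: heading 45 -> 225
LT 180: heading 225 -> 45
Final: pos=(15.869,7.778), heading=45, 2 segment(s) drawn

Answer: 45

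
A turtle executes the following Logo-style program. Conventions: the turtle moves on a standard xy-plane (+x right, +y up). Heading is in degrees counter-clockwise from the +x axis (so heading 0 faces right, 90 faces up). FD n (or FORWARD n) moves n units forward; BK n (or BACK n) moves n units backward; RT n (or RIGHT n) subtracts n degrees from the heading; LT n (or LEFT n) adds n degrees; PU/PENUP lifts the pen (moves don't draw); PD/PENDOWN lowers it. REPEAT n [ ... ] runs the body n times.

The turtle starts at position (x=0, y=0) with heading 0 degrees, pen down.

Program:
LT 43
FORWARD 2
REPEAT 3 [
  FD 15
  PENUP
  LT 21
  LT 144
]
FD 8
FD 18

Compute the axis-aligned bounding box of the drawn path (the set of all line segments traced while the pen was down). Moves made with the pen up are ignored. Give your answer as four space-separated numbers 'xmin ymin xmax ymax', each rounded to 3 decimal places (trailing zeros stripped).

Answer: 0 0 12.433 11.594

Derivation:
Executing turtle program step by step:
Start: pos=(0,0), heading=0, pen down
LT 43: heading 0 -> 43
FD 2: (0,0) -> (1.463,1.364) [heading=43, draw]
REPEAT 3 [
  -- iteration 1/3 --
  FD 15: (1.463,1.364) -> (12.433,11.594) [heading=43, draw]
  PU: pen up
  LT 21: heading 43 -> 64
  LT 144: heading 64 -> 208
  -- iteration 2/3 --
  FD 15: (12.433,11.594) -> (-0.811,4.552) [heading=208, move]
  PU: pen up
  LT 21: heading 208 -> 229
  LT 144: heading 229 -> 13
  -- iteration 3/3 --
  FD 15: (-0.811,4.552) -> (13.804,7.926) [heading=13, move]
  PU: pen up
  LT 21: heading 13 -> 34
  LT 144: heading 34 -> 178
]
FD 8: (13.804,7.926) -> (5.809,8.205) [heading=178, move]
FD 18: (5.809,8.205) -> (-12.18,8.834) [heading=178, move]
Final: pos=(-12.18,8.834), heading=178, 2 segment(s) drawn

Segment endpoints: x in {0, 1.463, 12.433}, y in {0, 1.364, 11.594}
xmin=0, ymin=0, xmax=12.433, ymax=11.594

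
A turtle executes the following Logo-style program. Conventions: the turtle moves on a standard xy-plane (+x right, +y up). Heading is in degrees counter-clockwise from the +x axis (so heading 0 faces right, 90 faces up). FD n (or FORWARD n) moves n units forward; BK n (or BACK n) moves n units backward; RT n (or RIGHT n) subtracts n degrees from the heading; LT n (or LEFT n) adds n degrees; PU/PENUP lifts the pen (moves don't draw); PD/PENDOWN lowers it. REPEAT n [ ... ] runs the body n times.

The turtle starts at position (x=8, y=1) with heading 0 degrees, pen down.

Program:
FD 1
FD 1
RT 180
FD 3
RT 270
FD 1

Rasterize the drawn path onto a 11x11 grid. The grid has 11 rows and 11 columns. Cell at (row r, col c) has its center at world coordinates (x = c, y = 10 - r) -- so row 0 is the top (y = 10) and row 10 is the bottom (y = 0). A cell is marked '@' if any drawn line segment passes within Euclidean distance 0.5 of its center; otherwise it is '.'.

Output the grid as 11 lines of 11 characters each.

Segment 0: (8,1) -> (9,1)
Segment 1: (9,1) -> (10,1)
Segment 2: (10,1) -> (7,1)
Segment 3: (7,1) -> (7,-0)

Answer: ...........
...........
...........
...........
...........
...........
...........
...........
...........
.......@@@@
.......@...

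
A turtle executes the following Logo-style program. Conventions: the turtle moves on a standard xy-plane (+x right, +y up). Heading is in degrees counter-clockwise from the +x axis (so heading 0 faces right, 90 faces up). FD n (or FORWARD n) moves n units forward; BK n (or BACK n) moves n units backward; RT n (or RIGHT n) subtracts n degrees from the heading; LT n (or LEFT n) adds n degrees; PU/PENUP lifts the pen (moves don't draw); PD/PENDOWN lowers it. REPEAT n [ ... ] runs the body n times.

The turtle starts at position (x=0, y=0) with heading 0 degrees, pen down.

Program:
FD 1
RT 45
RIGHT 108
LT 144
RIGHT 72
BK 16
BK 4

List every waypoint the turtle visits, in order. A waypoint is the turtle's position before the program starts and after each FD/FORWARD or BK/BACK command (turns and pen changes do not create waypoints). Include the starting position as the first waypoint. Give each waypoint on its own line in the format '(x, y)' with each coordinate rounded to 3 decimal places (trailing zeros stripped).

Answer: (0, 0)
(1, 0)
(-1.503, 15.803)
(-2.129, 19.754)

Derivation:
Executing turtle program step by step:
Start: pos=(0,0), heading=0, pen down
FD 1: (0,0) -> (1,0) [heading=0, draw]
RT 45: heading 0 -> 315
RT 108: heading 315 -> 207
LT 144: heading 207 -> 351
RT 72: heading 351 -> 279
BK 16: (1,0) -> (-1.503,15.803) [heading=279, draw]
BK 4: (-1.503,15.803) -> (-2.129,19.754) [heading=279, draw]
Final: pos=(-2.129,19.754), heading=279, 3 segment(s) drawn
Waypoints (4 total):
(0, 0)
(1, 0)
(-1.503, 15.803)
(-2.129, 19.754)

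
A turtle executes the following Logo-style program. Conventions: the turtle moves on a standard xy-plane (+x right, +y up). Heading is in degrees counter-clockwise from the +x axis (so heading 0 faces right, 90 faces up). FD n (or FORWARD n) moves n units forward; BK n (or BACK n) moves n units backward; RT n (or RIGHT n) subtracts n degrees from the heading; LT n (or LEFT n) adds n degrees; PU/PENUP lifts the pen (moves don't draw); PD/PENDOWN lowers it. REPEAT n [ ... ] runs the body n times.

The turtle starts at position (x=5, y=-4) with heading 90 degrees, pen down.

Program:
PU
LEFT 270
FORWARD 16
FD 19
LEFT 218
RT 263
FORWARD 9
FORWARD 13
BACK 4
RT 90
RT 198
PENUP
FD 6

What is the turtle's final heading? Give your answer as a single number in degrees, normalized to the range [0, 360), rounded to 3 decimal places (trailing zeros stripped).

Answer: 27

Derivation:
Executing turtle program step by step:
Start: pos=(5,-4), heading=90, pen down
PU: pen up
LT 270: heading 90 -> 0
FD 16: (5,-4) -> (21,-4) [heading=0, move]
FD 19: (21,-4) -> (40,-4) [heading=0, move]
LT 218: heading 0 -> 218
RT 263: heading 218 -> 315
FD 9: (40,-4) -> (46.364,-10.364) [heading=315, move]
FD 13: (46.364,-10.364) -> (55.556,-19.556) [heading=315, move]
BK 4: (55.556,-19.556) -> (52.728,-16.728) [heading=315, move]
RT 90: heading 315 -> 225
RT 198: heading 225 -> 27
PU: pen up
FD 6: (52.728,-16.728) -> (58.074,-14.004) [heading=27, move]
Final: pos=(58.074,-14.004), heading=27, 0 segment(s) drawn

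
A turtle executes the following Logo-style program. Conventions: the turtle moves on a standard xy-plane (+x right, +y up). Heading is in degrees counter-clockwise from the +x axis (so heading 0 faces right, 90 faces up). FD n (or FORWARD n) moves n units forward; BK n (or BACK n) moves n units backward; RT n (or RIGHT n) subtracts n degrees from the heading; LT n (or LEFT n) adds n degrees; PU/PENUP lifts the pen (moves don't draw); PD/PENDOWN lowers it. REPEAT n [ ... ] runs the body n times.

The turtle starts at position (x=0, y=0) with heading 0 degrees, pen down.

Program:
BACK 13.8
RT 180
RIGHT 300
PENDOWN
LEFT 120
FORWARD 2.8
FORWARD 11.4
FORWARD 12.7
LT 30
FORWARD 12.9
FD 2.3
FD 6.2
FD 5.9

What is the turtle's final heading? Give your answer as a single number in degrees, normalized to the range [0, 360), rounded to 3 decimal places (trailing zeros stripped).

Answer: 30

Derivation:
Executing turtle program step by step:
Start: pos=(0,0), heading=0, pen down
BK 13.8: (0,0) -> (-13.8,0) [heading=0, draw]
RT 180: heading 0 -> 180
RT 300: heading 180 -> 240
PD: pen down
LT 120: heading 240 -> 0
FD 2.8: (-13.8,0) -> (-11,0) [heading=0, draw]
FD 11.4: (-11,0) -> (0.4,0) [heading=0, draw]
FD 12.7: (0.4,0) -> (13.1,0) [heading=0, draw]
LT 30: heading 0 -> 30
FD 12.9: (13.1,0) -> (24.272,6.45) [heading=30, draw]
FD 2.3: (24.272,6.45) -> (26.264,7.6) [heading=30, draw]
FD 6.2: (26.264,7.6) -> (31.633,10.7) [heading=30, draw]
FD 5.9: (31.633,10.7) -> (36.742,13.65) [heading=30, draw]
Final: pos=(36.742,13.65), heading=30, 8 segment(s) drawn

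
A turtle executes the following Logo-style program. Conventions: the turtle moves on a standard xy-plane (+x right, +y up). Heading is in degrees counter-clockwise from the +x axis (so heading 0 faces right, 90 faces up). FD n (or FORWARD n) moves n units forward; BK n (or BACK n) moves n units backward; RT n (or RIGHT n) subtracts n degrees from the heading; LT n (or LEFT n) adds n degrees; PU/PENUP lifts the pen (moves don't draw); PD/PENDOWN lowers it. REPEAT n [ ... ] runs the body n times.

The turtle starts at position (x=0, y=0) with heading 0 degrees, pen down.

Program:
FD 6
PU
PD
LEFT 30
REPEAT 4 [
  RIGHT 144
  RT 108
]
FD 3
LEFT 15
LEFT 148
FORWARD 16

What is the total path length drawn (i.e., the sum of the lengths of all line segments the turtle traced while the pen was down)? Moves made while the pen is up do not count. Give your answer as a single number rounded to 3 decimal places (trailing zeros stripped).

Answer: 25

Derivation:
Executing turtle program step by step:
Start: pos=(0,0), heading=0, pen down
FD 6: (0,0) -> (6,0) [heading=0, draw]
PU: pen up
PD: pen down
LT 30: heading 0 -> 30
REPEAT 4 [
  -- iteration 1/4 --
  RT 144: heading 30 -> 246
  RT 108: heading 246 -> 138
  -- iteration 2/4 --
  RT 144: heading 138 -> 354
  RT 108: heading 354 -> 246
  -- iteration 3/4 --
  RT 144: heading 246 -> 102
  RT 108: heading 102 -> 354
  -- iteration 4/4 --
  RT 144: heading 354 -> 210
  RT 108: heading 210 -> 102
]
FD 3: (6,0) -> (5.376,2.934) [heading=102, draw]
LT 15: heading 102 -> 117
LT 148: heading 117 -> 265
FD 16: (5.376,2.934) -> (3.982,-13.005) [heading=265, draw]
Final: pos=(3.982,-13.005), heading=265, 3 segment(s) drawn

Segment lengths:
  seg 1: (0,0) -> (6,0), length = 6
  seg 2: (6,0) -> (5.376,2.934), length = 3
  seg 3: (5.376,2.934) -> (3.982,-13.005), length = 16
Total = 25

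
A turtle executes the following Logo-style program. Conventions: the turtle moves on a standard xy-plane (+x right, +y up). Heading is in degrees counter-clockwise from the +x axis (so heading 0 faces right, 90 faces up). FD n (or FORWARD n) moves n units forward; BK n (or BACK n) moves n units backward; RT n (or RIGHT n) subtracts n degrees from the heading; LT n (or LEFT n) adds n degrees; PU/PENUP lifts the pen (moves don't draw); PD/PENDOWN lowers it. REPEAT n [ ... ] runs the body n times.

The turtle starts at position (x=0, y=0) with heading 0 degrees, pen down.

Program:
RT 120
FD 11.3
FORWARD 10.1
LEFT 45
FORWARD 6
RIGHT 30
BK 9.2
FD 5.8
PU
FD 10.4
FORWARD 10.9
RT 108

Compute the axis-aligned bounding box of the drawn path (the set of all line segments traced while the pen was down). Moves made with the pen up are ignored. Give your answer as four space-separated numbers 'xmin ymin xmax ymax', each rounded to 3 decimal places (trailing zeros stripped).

Executing turtle program step by step:
Start: pos=(0,0), heading=0, pen down
RT 120: heading 0 -> 240
FD 11.3: (0,0) -> (-5.65,-9.786) [heading=240, draw]
FD 10.1: (-5.65,-9.786) -> (-10.7,-18.533) [heading=240, draw]
LT 45: heading 240 -> 285
FD 6: (-10.7,-18.533) -> (-9.147,-24.328) [heading=285, draw]
RT 30: heading 285 -> 255
BK 9.2: (-9.147,-24.328) -> (-6.766,-15.442) [heading=255, draw]
FD 5.8: (-6.766,-15.442) -> (-8.267,-21.044) [heading=255, draw]
PU: pen up
FD 10.4: (-8.267,-21.044) -> (-10.959,-31.09) [heading=255, move]
FD 10.9: (-10.959,-31.09) -> (-13.78,-41.619) [heading=255, move]
RT 108: heading 255 -> 147
Final: pos=(-13.78,-41.619), heading=147, 5 segment(s) drawn

Segment endpoints: x in {-10.7, -9.147, -8.267, -6.766, -5.65, 0}, y in {-24.328, -21.044, -18.533, -15.442, -9.786, 0}
xmin=-10.7, ymin=-24.328, xmax=0, ymax=0

Answer: -10.7 -24.328 0 0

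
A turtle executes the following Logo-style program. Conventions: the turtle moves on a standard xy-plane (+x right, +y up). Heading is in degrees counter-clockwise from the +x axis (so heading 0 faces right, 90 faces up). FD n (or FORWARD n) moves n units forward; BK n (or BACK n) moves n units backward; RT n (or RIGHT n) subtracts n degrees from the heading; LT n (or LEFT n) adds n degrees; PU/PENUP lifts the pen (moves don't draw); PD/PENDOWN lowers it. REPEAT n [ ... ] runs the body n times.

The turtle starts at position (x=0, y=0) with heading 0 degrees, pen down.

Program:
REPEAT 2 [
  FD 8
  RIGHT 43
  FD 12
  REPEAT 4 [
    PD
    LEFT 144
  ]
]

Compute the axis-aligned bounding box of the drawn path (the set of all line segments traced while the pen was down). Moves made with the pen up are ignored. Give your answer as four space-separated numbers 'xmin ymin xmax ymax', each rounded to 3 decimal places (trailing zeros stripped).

Answer: 0 -8.184 16.776 1.984

Derivation:
Executing turtle program step by step:
Start: pos=(0,0), heading=0, pen down
REPEAT 2 [
  -- iteration 1/2 --
  FD 8: (0,0) -> (8,0) [heading=0, draw]
  RT 43: heading 0 -> 317
  FD 12: (8,0) -> (16.776,-8.184) [heading=317, draw]
  REPEAT 4 [
    -- iteration 1/4 --
    PD: pen down
    LT 144: heading 317 -> 101
    -- iteration 2/4 --
    PD: pen down
    LT 144: heading 101 -> 245
    -- iteration 3/4 --
    PD: pen down
    LT 144: heading 245 -> 29
    -- iteration 4/4 --
    PD: pen down
    LT 144: heading 29 -> 173
  ]
  -- iteration 2/2 --
  FD 8: (16.776,-8.184) -> (8.836,-7.209) [heading=173, draw]
  RT 43: heading 173 -> 130
  FD 12: (8.836,-7.209) -> (1.122,1.984) [heading=130, draw]
  REPEAT 4 [
    -- iteration 1/4 --
    PD: pen down
    LT 144: heading 130 -> 274
    -- iteration 2/4 --
    PD: pen down
    LT 144: heading 274 -> 58
    -- iteration 3/4 --
    PD: pen down
    LT 144: heading 58 -> 202
    -- iteration 4/4 --
    PD: pen down
    LT 144: heading 202 -> 346
  ]
]
Final: pos=(1.122,1.984), heading=346, 4 segment(s) drawn

Segment endpoints: x in {0, 1.122, 8, 8.836, 16.776}, y in {-8.184, -7.209, 0, 1.984}
xmin=0, ymin=-8.184, xmax=16.776, ymax=1.984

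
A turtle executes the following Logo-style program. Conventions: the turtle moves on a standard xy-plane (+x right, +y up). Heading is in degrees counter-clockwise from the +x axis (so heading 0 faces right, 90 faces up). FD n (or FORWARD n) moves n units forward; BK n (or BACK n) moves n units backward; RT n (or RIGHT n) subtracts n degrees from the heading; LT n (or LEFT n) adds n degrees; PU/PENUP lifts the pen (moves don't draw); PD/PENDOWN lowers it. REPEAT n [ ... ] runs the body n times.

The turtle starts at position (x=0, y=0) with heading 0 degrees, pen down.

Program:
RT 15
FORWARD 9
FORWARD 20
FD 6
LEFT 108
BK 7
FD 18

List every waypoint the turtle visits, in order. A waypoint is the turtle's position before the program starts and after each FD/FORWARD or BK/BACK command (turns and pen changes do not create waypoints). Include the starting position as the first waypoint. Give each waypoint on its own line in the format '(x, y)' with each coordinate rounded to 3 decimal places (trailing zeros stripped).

Executing turtle program step by step:
Start: pos=(0,0), heading=0, pen down
RT 15: heading 0 -> 345
FD 9: (0,0) -> (8.693,-2.329) [heading=345, draw]
FD 20: (8.693,-2.329) -> (28.012,-7.506) [heading=345, draw]
FD 6: (28.012,-7.506) -> (33.807,-9.059) [heading=345, draw]
LT 108: heading 345 -> 93
BK 7: (33.807,-9.059) -> (34.174,-16.049) [heading=93, draw]
FD 18: (34.174,-16.049) -> (33.232,1.926) [heading=93, draw]
Final: pos=(33.232,1.926), heading=93, 5 segment(s) drawn
Waypoints (6 total):
(0, 0)
(8.693, -2.329)
(28.012, -7.506)
(33.807, -9.059)
(34.174, -16.049)
(33.232, 1.926)

Answer: (0, 0)
(8.693, -2.329)
(28.012, -7.506)
(33.807, -9.059)
(34.174, -16.049)
(33.232, 1.926)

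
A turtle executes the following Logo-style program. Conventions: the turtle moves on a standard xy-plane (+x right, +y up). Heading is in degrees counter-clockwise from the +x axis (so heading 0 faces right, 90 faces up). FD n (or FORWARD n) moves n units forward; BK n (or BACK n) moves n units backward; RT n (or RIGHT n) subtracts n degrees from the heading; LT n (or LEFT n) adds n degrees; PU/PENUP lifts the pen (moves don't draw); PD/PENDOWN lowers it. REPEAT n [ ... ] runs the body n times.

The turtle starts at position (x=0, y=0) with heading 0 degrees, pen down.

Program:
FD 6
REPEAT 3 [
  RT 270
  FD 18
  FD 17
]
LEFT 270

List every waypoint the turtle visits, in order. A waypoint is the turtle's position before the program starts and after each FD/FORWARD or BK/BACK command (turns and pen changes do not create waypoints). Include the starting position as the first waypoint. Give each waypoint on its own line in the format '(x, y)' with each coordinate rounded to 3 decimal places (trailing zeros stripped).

Answer: (0, 0)
(6, 0)
(6, 18)
(6, 35)
(-12, 35)
(-29, 35)
(-29, 17)
(-29, 0)

Derivation:
Executing turtle program step by step:
Start: pos=(0,0), heading=0, pen down
FD 6: (0,0) -> (6,0) [heading=0, draw]
REPEAT 3 [
  -- iteration 1/3 --
  RT 270: heading 0 -> 90
  FD 18: (6,0) -> (6,18) [heading=90, draw]
  FD 17: (6,18) -> (6,35) [heading=90, draw]
  -- iteration 2/3 --
  RT 270: heading 90 -> 180
  FD 18: (6,35) -> (-12,35) [heading=180, draw]
  FD 17: (-12,35) -> (-29,35) [heading=180, draw]
  -- iteration 3/3 --
  RT 270: heading 180 -> 270
  FD 18: (-29,35) -> (-29,17) [heading=270, draw]
  FD 17: (-29,17) -> (-29,0) [heading=270, draw]
]
LT 270: heading 270 -> 180
Final: pos=(-29,0), heading=180, 7 segment(s) drawn
Waypoints (8 total):
(0, 0)
(6, 0)
(6, 18)
(6, 35)
(-12, 35)
(-29, 35)
(-29, 17)
(-29, 0)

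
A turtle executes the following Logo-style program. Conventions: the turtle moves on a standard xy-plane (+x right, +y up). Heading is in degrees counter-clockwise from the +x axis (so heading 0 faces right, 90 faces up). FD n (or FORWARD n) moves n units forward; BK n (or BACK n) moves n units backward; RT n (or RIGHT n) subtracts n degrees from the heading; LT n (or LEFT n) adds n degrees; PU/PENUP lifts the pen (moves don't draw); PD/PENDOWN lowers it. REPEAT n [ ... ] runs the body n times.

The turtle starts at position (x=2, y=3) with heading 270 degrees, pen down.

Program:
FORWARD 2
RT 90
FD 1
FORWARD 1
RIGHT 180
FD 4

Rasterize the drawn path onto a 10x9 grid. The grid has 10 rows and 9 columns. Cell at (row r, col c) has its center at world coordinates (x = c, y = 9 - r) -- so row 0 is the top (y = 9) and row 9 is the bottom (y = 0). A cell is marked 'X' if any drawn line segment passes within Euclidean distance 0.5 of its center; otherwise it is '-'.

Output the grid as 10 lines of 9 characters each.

Answer: ---------
---------
---------
---------
---------
---------
--X------
--X------
XXXXX----
---------

Derivation:
Segment 0: (2,3) -> (2,1)
Segment 1: (2,1) -> (1,1)
Segment 2: (1,1) -> (-0,1)
Segment 3: (-0,1) -> (4,1)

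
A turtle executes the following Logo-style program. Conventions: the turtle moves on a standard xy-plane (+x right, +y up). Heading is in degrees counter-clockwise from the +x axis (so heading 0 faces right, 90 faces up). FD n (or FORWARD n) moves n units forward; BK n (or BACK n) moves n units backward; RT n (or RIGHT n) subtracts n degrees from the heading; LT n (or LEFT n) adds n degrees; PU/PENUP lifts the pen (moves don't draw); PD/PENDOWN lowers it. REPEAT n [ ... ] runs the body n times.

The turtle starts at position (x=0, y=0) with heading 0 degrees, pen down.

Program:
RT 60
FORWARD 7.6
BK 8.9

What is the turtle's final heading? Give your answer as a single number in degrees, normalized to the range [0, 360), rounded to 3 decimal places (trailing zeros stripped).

Answer: 300

Derivation:
Executing turtle program step by step:
Start: pos=(0,0), heading=0, pen down
RT 60: heading 0 -> 300
FD 7.6: (0,0) -> (3.8,-6.582) [heading=300, draw]
BK 8.9: (3.8,-6.582) -> (-0.65,1.126) [heading=300, draw]
Final: pos=(-0.65,1.126), heading=300, 2 segment(s) drawn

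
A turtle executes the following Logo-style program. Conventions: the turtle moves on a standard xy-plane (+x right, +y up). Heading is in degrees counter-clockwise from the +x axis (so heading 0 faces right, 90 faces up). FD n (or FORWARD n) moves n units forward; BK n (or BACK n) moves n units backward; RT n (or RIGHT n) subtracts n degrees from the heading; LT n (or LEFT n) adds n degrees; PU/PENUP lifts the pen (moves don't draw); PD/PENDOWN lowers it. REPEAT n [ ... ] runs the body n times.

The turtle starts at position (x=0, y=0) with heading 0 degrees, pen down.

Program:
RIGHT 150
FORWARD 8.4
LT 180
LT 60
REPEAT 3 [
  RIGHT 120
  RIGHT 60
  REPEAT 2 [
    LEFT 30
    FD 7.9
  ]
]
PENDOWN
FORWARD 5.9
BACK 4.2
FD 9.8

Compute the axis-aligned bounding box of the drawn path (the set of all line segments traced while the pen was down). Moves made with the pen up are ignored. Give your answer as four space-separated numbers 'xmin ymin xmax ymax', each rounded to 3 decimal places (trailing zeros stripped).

Executing turtle program step by step:
Start: pos=(0,0), heading=0, pen down
RT 150: heading 0 -> 210
FD 8.4: (0,0) -> (-7.275,-4.2) [heading=210, draw]
LT 180: heading 210 -> 30
LT 60: heading 30 -> 90
REPEAT 3 [
  -- iteration 1/3 --
  RT 120: heading 90 -> 330
  RT 60: heading 330 -> 270
  REPEAT 2 [
    -- iteration 1/2 --
    LT 30: heading 270 -> 300
    FD 7.9: (-7.275,-4.2) -> (-3.325,-11.042) [heading=300, draw]
    -- iteration 2/2 --
    LT 30: heading 300 -> 330
    FD 7.9: (-3.325,-11.042) -> (3.517,-14.992) [heading=330, draw]
  ]
  -- iteration 2/3 --
  RT 120: heading 330 -> 210
  RT 60: heading 210 -> 150
  REPEAT 2 [
    -- iteration 1/2 --
    LT 30: heading 150 -> 180
    FD 7.9: (3.517,-14.992) -> (-4.383,-14.992) [heading=180, draw]
    -- iteration 2/2 --
    LT 30: heading 180 -> 210
    FD 7.9: (-4.383,-14.992) -> (-11.225,-18.942) [heading=210, draw]
  ]
  -- iteration 3/3 --
  RT 120: heading 210 -> 90
  RT 60: heading 90 -> 30
  REPEAT 2 [
    -- iteration 1/2 --
    LT 30: heading 30 -> 60
    FD 7.9: (-11.225,-18.942) -> (-7.275,-12.1) [heading=60, draw]
    -- iteration 2/2 --
    LT 30: heading 60 -> 90
    FD 7.9: (-7.275,-12.1) -> (-7.275,-4.2) [heading=90, draw]
  ]
]
PD: pen down
FD 5.9: (-7.275,-4.2) -> (-7.275,1.7) [heading=90, draw]
BK 4.2: (-7.275,1.7) -> (-7.275,-2.5) [heading=90, draw]
FD 9.8: (-7.275,-2.5) -> (-7.275,7.3) [heading=90, draw]
Final: pos=(-7.275,7.3), heading=90, 10 segment(s) drawn

Segment endpoints: x in {-11.225, -7.275, -7.275, -7.275, -7.275, -4.383, -3.325, 0, 3.517}, y in {-18.942, -14.992, -14.992, -12.1, -11.042, -4.2, -2.5, 0, 1.7, 7.3}
xmin=-11.225, ymin=-18.942, xmax=3.517, ymax=7.3

Answer: -11.225 -18.942 3.517 7.3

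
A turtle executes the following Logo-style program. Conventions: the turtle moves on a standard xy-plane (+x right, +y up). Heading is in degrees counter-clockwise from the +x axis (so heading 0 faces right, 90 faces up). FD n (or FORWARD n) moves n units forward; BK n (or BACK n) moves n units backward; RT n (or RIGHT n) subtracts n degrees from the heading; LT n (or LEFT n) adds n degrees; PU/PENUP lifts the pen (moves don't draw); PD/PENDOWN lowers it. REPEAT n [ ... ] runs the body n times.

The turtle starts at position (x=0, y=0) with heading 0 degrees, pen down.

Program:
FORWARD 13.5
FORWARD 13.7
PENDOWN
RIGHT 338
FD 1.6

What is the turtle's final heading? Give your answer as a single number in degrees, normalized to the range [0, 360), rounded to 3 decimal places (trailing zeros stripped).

Answer: 22

Derivation:
Executing turtle program step by step:
Start: pos=(0,0), heading=0, pen down
FD 13.5: (0,0) -> (13.5,0) [heading=0, draw]
FD 13.7: (13.5,0) -> (27.2,0) [heading=0, draw]
PD: pen down
RT 338: heading 0 -> 22
FD 1.6: (27.2,0) -> (28.683,0.599) [heading=22, draw]
Final: pos=(28.683,0.599), heading=22, 3 segment(s) drawn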